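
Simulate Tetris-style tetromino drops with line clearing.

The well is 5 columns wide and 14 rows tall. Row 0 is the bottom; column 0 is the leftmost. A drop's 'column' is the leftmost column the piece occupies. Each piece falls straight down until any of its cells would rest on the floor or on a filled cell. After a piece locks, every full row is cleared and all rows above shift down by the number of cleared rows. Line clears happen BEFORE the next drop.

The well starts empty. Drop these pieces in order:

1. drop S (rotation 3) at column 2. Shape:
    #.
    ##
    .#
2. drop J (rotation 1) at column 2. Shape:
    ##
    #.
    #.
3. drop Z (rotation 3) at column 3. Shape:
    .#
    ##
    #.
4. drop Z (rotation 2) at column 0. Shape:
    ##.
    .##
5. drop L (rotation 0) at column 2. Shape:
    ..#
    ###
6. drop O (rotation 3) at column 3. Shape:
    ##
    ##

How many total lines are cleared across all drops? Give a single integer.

Drop 1: S rot3 at col 2 lands with bottom-row=0; cleared 0 line(s) (total 0); column heights now [0 0 3 2 0], max=3
Drop 2: J rot1 at col 2 lands with bottom-row=3; cleared 0 line(s) (total 0); column heights now [0 0 6 6 0], max=6
Drop 3: Z rot3 at col 3 lands with bottom-row=6; cleared 0 line(s) (total 0); column heights now [0 0 6 8 9], max=9
Drop 4: Z rot2 at col 0 lands with bottom-row=6; cleared 0 line(s) (total 0); column heights now [8 8 7 8 9], max=9
Drop 5: L rot0 at col 2 lands with bottom-row=9; cleared 0 line(s) (total 0); column heights now [8 8 10 10 11], max=11
Drop 6: O rot3 at col 3 lands with bottom-row=11; cleared 0 line(s) (total 0); column heights now [8 8 10 13 13], max=13

Answer: 0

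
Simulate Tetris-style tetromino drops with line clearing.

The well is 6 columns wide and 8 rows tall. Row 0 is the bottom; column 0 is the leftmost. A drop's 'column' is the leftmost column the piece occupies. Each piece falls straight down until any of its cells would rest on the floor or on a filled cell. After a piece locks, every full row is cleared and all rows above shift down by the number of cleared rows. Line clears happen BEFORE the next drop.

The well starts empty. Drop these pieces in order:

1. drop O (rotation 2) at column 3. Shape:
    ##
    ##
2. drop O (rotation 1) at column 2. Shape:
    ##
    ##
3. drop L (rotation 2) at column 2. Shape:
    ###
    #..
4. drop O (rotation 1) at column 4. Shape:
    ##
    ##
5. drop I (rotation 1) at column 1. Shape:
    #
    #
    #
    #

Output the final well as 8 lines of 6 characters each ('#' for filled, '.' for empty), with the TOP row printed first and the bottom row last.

Drop 1: O rot2 at col 3 lands with bottom-row=0; cleared 0 line(s) (total 0); column heights now [0 0 0 2 2 0], max=2
Drop 2: O rot1 at col 2 lands with bottom-row=2; cleared 0 line(s) (total 0); column heights now [0 0 4 4 2 0], max=4
Drop 3: L rot2 at col 2 lands with bottom-row=4; cleared 0 line(s) (total 0); column heights now [0 0 6 6 6 0], max=6
Drop 4: O rot1 at col 4 lands with bottom-row=6; cleared 0 line(s) (total 0); column heights now [0 0 6 6 8 8], max=8
Drop 5: I rot1 at col 1 lands with bottom-row=0; cleared 0 line(s) (total 0); column heights now [0 4 6 6 8 8], max=8

Answer: ....##
....##
..###.
..#...
.###..
.###..
.#.##.
.#.##.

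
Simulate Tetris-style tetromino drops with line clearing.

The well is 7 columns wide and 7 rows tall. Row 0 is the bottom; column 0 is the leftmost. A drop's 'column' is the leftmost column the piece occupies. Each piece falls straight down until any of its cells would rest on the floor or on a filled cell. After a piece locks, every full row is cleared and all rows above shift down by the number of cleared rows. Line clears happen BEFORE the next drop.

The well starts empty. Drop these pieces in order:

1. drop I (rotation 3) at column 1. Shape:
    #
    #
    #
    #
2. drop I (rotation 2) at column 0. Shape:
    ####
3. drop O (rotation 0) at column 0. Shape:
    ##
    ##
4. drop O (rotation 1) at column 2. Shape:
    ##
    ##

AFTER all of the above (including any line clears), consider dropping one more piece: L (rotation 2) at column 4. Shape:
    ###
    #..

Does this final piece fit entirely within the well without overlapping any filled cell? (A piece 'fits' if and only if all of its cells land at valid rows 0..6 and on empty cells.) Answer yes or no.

Answer: yes

Derivation:
Drop 1: I rot3 at col 1 lands with bottom-row=0; cleared 0 line(s) (total 0); column heights now [0 4 0 0 0 0 0], max=4
Drop 2: I rot2 at col 0 lands with bottom-row=4; cleared 0 line(s) (total 0); column heights now [5 5 5 5 0 0 0], max=5
Drop 3: O rot0 at col 0 lands with bottom-row=5; cleared 0 line(s) (total 0); column heights now [7 7 5 5 0 0 0], max=7
Drop 4: O rot1 at col 2 lands with bottom-row=5; cleared 0 line(s) (total 0); column heights now [7 7 7 7 0 0 0], max=7
Test piece L rot2 at col 4 (width 3): heights before test = [7 7 7 7 0 0 0]; fits = True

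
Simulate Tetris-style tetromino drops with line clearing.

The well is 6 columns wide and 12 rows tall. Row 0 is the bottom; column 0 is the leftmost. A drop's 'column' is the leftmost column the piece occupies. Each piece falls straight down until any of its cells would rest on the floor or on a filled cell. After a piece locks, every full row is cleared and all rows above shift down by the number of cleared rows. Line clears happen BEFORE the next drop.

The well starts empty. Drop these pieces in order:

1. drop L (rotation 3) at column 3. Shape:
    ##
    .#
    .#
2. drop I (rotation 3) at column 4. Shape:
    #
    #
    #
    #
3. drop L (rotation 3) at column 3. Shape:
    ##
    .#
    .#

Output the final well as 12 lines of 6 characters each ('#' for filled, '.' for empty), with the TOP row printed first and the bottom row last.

Drop 1: L rot3 at col 3 lands with bottom-row=0; cleared 0 line(s) (total 0); column heights now [0 0 0 3 3 0], max=3
Drop 2: I rot3 at col 4 lands with bottom-row=3; cleared 0 line(s) (total 0); column heights now [0 0 0 3 7 0], max=7
Drop 3: L rot3 at col 3 lands with bottom-row=7; cleared 0 line(s) (total 0); column heights now [0 0 0 10 10 0], max=10

Answer: ......
......
...##.
....#.
....#.
....#.
....#.
....#.
....#.
...##.
....#.
....#.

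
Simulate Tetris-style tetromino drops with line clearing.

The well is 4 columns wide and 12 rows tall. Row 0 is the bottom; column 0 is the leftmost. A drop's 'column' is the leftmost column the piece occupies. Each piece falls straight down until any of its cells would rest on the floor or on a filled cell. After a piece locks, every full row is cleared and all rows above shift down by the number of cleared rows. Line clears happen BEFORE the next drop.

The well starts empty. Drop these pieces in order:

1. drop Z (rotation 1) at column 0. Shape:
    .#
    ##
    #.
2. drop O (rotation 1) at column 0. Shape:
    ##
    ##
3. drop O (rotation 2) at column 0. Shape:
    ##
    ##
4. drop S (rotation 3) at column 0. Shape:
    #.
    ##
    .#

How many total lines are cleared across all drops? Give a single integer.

Answer: 0

Derivation:
Drop 1: Z rot1 at col 0 lands with bottom-row=0; cleared 0 line(s) (total 0); column heights now [2 3 0 0], max=3
Drop 2: O rot1 at col 0 lands with bottom-row=3; cleared 0 line(s) (total 0); column heights now [5 5 0 0], max=5
Drop 3: O rot2 at col 0 lands with bottom-row=5; cleared 0 line(s) (total 0); column heights now [7 7 0 0], max=7
Drop 4: S rot3 at col 0 lands with bottom-row=7; cleared 0 line(s) (total 0); column heights now [10 9 0 0], max=10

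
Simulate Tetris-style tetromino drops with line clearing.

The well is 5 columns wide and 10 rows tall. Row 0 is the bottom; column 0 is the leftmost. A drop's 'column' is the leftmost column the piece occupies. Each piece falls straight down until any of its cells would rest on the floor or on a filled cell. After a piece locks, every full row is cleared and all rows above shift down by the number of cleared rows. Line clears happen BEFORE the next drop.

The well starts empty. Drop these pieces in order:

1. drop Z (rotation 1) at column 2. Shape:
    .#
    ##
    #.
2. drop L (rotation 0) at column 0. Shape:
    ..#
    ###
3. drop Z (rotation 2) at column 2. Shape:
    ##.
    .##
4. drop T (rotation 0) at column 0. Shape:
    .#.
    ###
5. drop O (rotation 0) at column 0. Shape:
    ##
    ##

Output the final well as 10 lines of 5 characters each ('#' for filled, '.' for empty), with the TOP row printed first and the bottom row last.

Answer: .....
##...
##...
.#...
###..
..##.
..###
####.
..##.
..#..

Derivation:
Drop 1: Z rot1 at col 2 lands with bottom-row=0; cleared 0 line(s) (total 0); column heights now [0 0 2 3 0], max=3
Drop 2: L rot0 at col 0 lands with bottom-row=2; cleared 0 line(s) (total 0); column heights now [3 3 4 3 0], max=4
Drop 3: Z rot2 at col 2 lands with bottom-row=3; cleared 0 line(s) (total 0); column heights now [3 3 5 5 4], max=5
Drop 4: T rot0 at col 0 lands with bottom-row=5; cleared 0 line(s) (total 0); column heights now [6 7 6 5 4], max=7
Drop 5: O rot0 at col 0 lands with bottom-row=7; cleared 0 line(s) (total 0); column heights now [9 9 6 5 4], max=9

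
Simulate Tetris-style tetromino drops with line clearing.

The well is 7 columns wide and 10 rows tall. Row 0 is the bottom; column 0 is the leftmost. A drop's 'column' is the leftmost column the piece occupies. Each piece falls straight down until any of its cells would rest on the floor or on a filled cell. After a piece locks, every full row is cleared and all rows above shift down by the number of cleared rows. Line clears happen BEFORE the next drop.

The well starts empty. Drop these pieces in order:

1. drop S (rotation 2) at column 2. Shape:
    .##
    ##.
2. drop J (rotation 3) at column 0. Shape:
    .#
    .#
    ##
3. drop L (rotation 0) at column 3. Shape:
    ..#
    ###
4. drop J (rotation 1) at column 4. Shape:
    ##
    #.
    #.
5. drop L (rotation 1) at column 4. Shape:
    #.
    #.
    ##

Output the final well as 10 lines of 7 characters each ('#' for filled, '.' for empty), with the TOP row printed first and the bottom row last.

Answer: .......
....#..
....#..
....##.
....##.
....#..
....##.
.#.###.
.#.##..
####...

Derivation:
Drop 1: S rot2 at col 2 lands with bottom-row=0; cleared 0 line(s) (total 0); column heights now [0 0 1 2 2 0 0], max=2
Drop 2: J rot3 at col 0 lands with bottom-row=0; cleared 0 line(s) (total 0); column heights now [1 3 1 2 2 0 0], max=3
Drop 3: L rot0 at col 3 lands with bottom-row=2; cleared 0 line(s) (total 0); column heights now [1 3 1 3 3 4 0], max=4
Drop 4: J rot1 at col 4 lands with bottom-row=3; cleared 0 line(s) (total 0); column heights now [1 3 1 3 6 6 0], max=6
Drop 5: L rot1 at col 4 lands with bottom-row=6; cleared 0 line(s) (total 0); column heights now [1 3 1 3 9 7 0], max=9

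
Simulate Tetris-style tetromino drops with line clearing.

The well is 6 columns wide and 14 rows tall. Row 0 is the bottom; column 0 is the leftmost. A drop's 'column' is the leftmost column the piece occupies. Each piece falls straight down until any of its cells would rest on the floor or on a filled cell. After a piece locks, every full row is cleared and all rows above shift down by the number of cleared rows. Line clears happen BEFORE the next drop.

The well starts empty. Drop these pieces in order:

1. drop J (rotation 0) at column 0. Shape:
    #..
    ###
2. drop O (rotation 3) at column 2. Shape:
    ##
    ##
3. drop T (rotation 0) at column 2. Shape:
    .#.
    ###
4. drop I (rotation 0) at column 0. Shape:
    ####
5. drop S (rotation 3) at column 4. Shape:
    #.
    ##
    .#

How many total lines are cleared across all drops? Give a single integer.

Answer: 0

Derivation:
Drop 1: J rot0 at col 0 lands with bottom-row=0; cleared 0 line(s) (total 0); column heights now [2 1 1 0 0 0], max=2
Drop 2: O rot3 at col 2 lands with bottom-row=1; cleared 0 line(s) (total 0); column heights now [2 1 3 3 0 0], max=3
Drop 3: T rot0 at col 2 lands with bottom-row=3; cleared 0 line(s) (total 0); column heights now [2 1 4 5 4 0], max=5
Drop 4: I rot0 at col 0 lands with bottom-row=5; cleared 0 line(s) (total 0); column heights now [6 6 6 6 4 0], max=6
Drop 5: S rot3 at col 4 lands with bottom-row=3; cleared 0 line(s) (total 0); column heights now [6 6 6 6 6 5], max=6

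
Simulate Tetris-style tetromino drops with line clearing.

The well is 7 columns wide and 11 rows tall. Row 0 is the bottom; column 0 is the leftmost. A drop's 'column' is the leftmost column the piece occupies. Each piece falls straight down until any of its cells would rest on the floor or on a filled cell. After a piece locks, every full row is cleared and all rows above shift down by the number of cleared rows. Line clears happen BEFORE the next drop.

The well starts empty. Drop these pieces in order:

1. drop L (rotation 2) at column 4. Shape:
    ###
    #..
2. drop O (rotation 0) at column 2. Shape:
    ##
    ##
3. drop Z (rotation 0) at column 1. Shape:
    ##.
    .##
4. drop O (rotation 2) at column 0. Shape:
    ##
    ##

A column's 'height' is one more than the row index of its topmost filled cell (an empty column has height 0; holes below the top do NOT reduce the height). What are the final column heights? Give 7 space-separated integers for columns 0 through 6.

Answer: 6 6 4 3 2 2 2

Derivation:
Drop 1: L rot2 at col 4 lands with bottom-row=0; cleared 0 line(s) (total 0); column heights now [0 0 0 0 2 2 2], max=2
Drop 2: O rot0 at col 2 lands with bottom-row=0; cleared 0 line(s) (total 0); column heights now [0 0 2 2 2 2 2], max=2
Drop 3: Z rot0 at col 1 lands with bottom-row=2; cleared 0 line(s) (total 0); column heights now [0 4 4 3 2 2 2], max=4
Drop 4: O rot2 at col 0 lands with bottom-row=4; cleared 0 line(s) (total 0); column heights now [6 6 4 3 2 2 2], max=6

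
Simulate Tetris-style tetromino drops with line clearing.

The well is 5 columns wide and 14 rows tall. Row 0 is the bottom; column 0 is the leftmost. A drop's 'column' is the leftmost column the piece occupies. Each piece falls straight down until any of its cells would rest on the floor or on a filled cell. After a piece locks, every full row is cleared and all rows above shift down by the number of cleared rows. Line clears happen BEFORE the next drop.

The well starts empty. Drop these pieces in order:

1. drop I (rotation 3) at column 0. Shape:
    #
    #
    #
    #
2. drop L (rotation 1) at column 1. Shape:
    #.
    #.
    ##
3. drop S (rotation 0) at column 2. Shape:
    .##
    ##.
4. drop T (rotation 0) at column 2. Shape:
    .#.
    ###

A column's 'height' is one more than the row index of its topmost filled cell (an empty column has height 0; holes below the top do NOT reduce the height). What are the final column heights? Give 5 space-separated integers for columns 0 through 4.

Answer: 4 3 4 5 4

Derivation:
Drop 1: I rot3 at col 0 lands with bottom-row=0; cleared 0 line(s) (total 0); column heights now [4 0 0 0 0], max=4
Drop 2: L rot1 at col 1 lands with bottom-row=0; cleared 0 line(s) (total 0); column heights now [4 3 1 0 0], max=4
Drop 3: S rot0 at col 2 lands with bottom-row=1; cleared 0 line(s) (total 0); column heights now [4 3 2 3 3], max=4
Drop 4: T rot0 at col 2 lands with bottom-row=3; cleared 0 line(s) (total 0); column heights now [4 3 4 5 4], max=5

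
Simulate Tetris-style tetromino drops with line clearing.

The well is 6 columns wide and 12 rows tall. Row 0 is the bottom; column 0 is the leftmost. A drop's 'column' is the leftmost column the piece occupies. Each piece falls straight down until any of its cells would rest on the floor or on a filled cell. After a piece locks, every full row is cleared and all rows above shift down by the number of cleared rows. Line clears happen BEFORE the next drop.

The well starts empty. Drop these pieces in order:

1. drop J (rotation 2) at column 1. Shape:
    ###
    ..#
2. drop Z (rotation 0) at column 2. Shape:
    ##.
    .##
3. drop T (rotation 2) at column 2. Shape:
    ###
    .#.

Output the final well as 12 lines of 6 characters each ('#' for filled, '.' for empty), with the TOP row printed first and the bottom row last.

Drop 1: J rot2 at col 1 lands with bottom-row=0; cleared 0 line(s) (total 0); column heights now [0 2 2 2 0 0], max=2
Drop 2: Z rot0 at col 2 lands with bottom-row=2; cleared 0 line(s) (total 0); column heights now [0 2 4 4 3 0], max=4
Drop 3: T rot2 at col 2 lands with bottom-row=4; cleared 0 line(s) (total 0); column heights now [0 2 6 6 6 0], max=6

Answer: ......
......
......
......
......
......
..###.
...#..
..##..
...##.
.###..
...#..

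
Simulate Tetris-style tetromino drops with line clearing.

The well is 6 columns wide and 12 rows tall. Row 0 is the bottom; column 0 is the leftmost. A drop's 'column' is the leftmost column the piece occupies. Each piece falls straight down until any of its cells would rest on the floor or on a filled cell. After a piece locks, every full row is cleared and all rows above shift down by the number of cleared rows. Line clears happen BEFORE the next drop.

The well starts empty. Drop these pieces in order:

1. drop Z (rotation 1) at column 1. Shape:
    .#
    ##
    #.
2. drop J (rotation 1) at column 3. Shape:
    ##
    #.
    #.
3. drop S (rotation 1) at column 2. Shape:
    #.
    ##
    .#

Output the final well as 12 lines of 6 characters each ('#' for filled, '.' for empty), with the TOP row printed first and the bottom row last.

Answer: ......
......
......
......
......
......
..#...
..##..
...#..
..###.
.###..
.#.#..

Derivation:
Drop 1: Z rot1 at col 1 lands with bottom-row=0; cleared 0 line(s) (total 0); column heights now [0 2 3 0 0 0], max=3
Drop 2: J rot1 at col 3 lands with bottom-row=0; cleared 0 line(s) (total 0); column heights now [0 2 3 3 3 0], max=3
Drop 3: S rot1 at col 2 lands with bottom-row=3; cleared 0 line(s) (total 0); column heights now [0 2 6 5 3 0], max=6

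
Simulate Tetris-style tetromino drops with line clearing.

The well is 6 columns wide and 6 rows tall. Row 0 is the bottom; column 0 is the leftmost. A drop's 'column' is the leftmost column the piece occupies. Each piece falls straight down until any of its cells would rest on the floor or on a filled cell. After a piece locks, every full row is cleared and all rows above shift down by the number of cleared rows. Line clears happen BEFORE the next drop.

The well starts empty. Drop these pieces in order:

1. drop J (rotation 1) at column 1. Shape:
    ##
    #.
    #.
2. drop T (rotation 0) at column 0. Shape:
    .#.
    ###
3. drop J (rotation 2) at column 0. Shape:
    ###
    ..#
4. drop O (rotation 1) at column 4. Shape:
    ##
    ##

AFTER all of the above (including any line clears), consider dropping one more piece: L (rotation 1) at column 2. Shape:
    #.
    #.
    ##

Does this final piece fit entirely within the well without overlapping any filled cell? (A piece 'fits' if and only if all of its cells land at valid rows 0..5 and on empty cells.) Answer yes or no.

Answer: no

Derivation:
Drop 1: J rot1 at col 1 lands with bottom-row=0; cleared 0 line(s) (total 0); column heights now [0 3 3 0 0 0], max=3
Drop 2: T rot0 at col 0 lands with bottom-row=3; cleared 0 line(s) (total 0); column heights now [4 5 4 0 0 0], max=5
Drop 3: J rot2 at col 0 lands with bottom-row=4; cleared 0 line(s) (total 0); column heights now [6 6 6 0 0 0], max=6
Drop 4: O rot1 at col 4 lands with bottom-row=0; cleared 0 line(s) (total 0); column heights now [6 6 6 0 2 2], max=6
Test piece L rot1 at col 2 (width 2): heights before test = [6 6 6 0 2 2]; fits = False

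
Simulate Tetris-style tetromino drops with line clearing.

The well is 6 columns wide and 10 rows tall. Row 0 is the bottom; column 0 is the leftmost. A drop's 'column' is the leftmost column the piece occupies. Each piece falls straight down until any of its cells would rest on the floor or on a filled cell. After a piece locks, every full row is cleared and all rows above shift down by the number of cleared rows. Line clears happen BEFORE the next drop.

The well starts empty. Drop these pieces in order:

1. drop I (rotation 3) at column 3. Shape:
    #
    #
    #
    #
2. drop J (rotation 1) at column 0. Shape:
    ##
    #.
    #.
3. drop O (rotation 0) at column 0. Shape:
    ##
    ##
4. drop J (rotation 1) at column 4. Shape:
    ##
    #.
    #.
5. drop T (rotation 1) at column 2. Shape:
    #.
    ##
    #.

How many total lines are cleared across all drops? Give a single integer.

Answer: 0

Derivation:
Drop 1: I rot3 at col 3 lands with bottom-row=0; cleared 0 line(s) (total 0); column heights now [0 0 0 4 0 0], max=4
Drop 2: J rot1 at col 0 lands with bottom-row=0; cleared 0 line(s) (total 0); column heights now [3 3 0 4 0 0], max=4
Drop 3: O rot0 at col 0 lands with bottom-row=3; cleared 0 line(s) (total 0); column heights now [5 5 0 4 0 0], max=5
Drop 4: J rot1 at col 4 lands with bottom-row=0; cleared 0 line(s) (total 0); column heights now [5 5 0 4 3 3], max=5
Drop 5: T rot1 at col 2 lands with bottom-row=3; cleared 0 line(s) (total 0); column heights now [5 5 6 5 3 3], max=6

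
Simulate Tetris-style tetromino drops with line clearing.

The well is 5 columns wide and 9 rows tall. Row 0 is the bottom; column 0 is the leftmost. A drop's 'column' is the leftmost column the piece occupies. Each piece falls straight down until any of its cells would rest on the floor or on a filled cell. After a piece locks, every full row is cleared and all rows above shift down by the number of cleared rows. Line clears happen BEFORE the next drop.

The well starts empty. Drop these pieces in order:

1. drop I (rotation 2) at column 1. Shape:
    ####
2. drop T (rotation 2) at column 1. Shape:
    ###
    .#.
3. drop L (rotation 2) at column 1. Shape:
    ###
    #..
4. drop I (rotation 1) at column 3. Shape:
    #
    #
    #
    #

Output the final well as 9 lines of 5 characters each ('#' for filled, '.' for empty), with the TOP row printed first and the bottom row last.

Drop 1: I rot2 at col 1 lands with bottom-row=0; cleared 0 line(s) (total 0); column heights now [0 1 1 1 1], max=1
Drop 2: T rot2 at col 1 lands with bottom-row=1; cleared 0 line(s) (total 0); column heights now [0 3 3 3 1], max=3
Drop 3: L rot2 at col 1 lands with bottom-row=3; cleared 0 line(s) (total 0); column heights now [0 5 5 5 1], max=5
Drop 4: I rot1 at col 3 lands with bottom-row=5; cleared 0 line(s) (total 0); column heights now [0 5 5 9 1], max=9

Answer: ...#.
...#.
...#.
...#.
.###.
.#...
.###.
..#..
.####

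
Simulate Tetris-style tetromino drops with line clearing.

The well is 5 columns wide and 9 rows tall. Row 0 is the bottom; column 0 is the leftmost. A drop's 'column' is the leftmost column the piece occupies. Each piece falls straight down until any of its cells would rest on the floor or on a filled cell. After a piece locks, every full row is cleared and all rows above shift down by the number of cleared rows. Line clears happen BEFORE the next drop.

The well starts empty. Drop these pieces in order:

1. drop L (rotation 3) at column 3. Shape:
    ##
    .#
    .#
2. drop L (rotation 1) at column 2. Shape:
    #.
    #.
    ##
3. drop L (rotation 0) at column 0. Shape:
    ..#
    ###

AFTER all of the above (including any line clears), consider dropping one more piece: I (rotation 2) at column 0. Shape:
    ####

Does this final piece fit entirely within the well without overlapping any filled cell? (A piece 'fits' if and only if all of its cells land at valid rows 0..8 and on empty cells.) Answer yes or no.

Drop 1: L rot3 at col 3 lands with bottom-row=0; cleared 0 line(s) (total 0); column heights now [0 0 0 3 3], max=3
Drop 2: L rot1 at col 2 lands with bottom-row=3; cleared 0 line(s) (total 0); column heights now [0 0 6 4 3], max=6
Drop 3: L rot0 at col 0 lands with bottom-row=6; cleared 0 line(s) (total 0); column heights now [7 7 8 4 3], max=8
Test piece I rot2 at col 0 (width 4): heights before test = [7 7 8 4 3]; fits = True

Answer: yes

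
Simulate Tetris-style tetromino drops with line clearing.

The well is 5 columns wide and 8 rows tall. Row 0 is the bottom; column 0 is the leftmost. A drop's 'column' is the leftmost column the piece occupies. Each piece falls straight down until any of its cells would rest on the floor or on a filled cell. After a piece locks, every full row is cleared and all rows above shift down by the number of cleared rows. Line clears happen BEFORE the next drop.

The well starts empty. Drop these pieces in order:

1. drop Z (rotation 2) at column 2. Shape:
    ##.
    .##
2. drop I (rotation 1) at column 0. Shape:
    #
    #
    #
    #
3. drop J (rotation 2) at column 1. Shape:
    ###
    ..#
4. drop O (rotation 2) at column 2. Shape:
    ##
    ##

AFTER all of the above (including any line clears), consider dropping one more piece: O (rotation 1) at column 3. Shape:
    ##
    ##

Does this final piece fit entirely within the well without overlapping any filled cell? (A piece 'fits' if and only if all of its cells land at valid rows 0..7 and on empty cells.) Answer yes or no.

Drop 1: Z rot2 at col 2 lands with bottom-row=0; cleared 0 line(s) (total 0); column heights now [0 0 2 2 1], max=2
Drop 2: I rot1 at col 0 lands with bottom-row=0; cleared 0 line(s) (total 0); column heights now [4 0 2 2 1], max=4
Drop 3: J rot2 at col 1 lands with bottom-row=2; cleared 0 line(s) (total 0); column heights now [4 4 4 4 1], max=4
Drop 4: O rot2 at col 2 lands with bottom-row=4; cleared 0 line(s) (total 0); column heights now [4 4 6 6 1], max=6
Test piece O rot1 at col 3 (width 2): heights before test = [4 4 6 6 1]; fits = True

Answer: yes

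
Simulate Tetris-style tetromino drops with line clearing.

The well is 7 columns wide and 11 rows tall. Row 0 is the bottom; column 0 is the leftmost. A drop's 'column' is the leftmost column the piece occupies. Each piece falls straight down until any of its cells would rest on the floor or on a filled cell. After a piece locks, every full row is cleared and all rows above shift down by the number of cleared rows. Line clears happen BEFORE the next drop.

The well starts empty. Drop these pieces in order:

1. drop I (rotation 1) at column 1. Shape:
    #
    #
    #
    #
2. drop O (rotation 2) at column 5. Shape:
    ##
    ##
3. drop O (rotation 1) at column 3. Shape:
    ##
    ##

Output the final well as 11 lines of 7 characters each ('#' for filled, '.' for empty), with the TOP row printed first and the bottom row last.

Drop 1: I rot1 at col 1 lands with bottom-row=0; cleared 0 line(s) (total 0); column heights now [0 4 0 0 0 0 0], max=4
Drop 2: O rot2 at col 5 lands with bottom-row=0; cleared 0 line(s) (total 0); column heights now [0 4 0 0 0 2 2], max=4
Drop 3: O rot1 at col 3 lands with bottom-row=0; cleared 0 line(s) (total 0); column heights now [0 4 0 2 2 2 2], max=4

Answer: .......
.......
.......
.......
.......
.......
.......
.#.....
.#.....
.#.####
.#.####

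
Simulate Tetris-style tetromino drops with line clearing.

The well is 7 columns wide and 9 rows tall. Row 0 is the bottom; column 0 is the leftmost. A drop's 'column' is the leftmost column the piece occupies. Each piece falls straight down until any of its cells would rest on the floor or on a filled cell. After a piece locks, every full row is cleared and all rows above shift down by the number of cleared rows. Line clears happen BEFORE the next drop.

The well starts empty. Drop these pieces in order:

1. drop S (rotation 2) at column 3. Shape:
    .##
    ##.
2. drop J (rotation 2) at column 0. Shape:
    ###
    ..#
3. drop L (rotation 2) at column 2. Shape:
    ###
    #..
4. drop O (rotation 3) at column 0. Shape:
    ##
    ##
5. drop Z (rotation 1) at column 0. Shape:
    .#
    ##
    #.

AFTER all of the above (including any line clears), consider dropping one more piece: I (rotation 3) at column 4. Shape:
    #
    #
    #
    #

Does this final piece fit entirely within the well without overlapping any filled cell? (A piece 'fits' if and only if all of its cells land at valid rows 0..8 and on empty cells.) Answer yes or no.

Drop 1: S rot2 at col 3 lands with bottom-row=0; cleared 0 line(s) (total 0); column heights now [0 0 0 1 2 2 0], max=2
Drop 2: J rot2 at col 0 lands with bottom-row=0; cleared 0 line(s) (total 0); column heights now [2 2 2 1 2 2 0], max=2
Drop 3: L rot2 at col 2 lands with bottom-row=2; cleared 0 line(s) (total 0); column heights now [2 2 4 4 4 2 0], max=4
Drop 4: O rot3 at col 0 lands with bottom-row=2; cleared 0 line(s) (total 0); column heights now [4 4 4 4 4 2 0], max=4
Drop 5: Z rot1 at col 0 lands with bottom-row=4; cleared 0 line(s) (total 0); column heights now [6 7 4 4 4 2 0], max=7
Test piece I rot3 at col 4 (width 1): heights before test = [6 7 4 4 4 2 0]; fits = True

Answer: yes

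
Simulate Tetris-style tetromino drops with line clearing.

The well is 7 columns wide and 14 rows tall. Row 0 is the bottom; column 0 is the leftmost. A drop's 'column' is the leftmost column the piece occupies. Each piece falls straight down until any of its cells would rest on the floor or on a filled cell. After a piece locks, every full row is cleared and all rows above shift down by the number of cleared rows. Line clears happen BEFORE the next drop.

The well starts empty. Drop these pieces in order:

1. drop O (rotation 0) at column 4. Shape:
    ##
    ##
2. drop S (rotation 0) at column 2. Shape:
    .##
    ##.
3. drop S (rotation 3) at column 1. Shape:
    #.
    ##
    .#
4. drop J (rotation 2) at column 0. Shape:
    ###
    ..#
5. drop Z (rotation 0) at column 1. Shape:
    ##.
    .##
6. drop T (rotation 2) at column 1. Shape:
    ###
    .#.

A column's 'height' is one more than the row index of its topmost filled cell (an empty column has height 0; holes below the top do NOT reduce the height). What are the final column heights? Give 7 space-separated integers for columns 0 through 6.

Answer: 6 10 10 10 3 2 0

Derivation:
Drop 1: O rot0 at col 4 lands with bottom-row=0; cleared 0 line(s) (total 0); column heights now [0 0 0 0 2 2 0], max=2
Drop 2: S rot0 at col 2 lands with bottom-row=1; cleared 0 line(s) (total 0); column heights now [0 0 2 3 3 2 0], max=3
Drop 3: S rot3 at col 1 lands with bottom-row=2; cleared 0 line(s) (total 0); column heights now [0 5 4 3 3 2 0], max=5
Drop 4: J rot2 at col 0 lands with bottom-row=4; cleared 0 line(s) (total 0); column heights now [6 6 6 3 3 2 0], max=6
Drop 5: Z rot0 at col 1 lands with bottom-row=6; cleared 0 line(s) (total 0); column heights now [6 8 8 7 3 2 0], max=8
Drop 6: T rot2 at col 1 lands with bottom-row=8; cleared 0 line(s) (total 0); column heights now [6 10 10 10 3 2 0], max=10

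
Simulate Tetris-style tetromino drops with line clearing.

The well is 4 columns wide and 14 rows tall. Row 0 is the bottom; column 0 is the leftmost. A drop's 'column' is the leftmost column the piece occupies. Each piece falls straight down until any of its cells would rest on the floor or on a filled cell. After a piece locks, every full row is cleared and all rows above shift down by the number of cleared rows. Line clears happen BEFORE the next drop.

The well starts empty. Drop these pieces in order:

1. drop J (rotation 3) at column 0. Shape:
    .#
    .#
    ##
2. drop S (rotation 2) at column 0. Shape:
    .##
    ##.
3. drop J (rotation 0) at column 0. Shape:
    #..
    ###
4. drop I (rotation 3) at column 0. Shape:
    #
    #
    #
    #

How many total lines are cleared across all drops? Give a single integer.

Drop 1: J rot3 at col 0 lands with bottom-row=0; cleared 0 line(s) (total 0); column heights now [1 3 0 0], max=3
Drop 2: S rot2 at col 0 lands with bottom-row=3; cleared 0 line(s) (total 0); column heights now [4 5 5 0], max=5
Drop 3: J rot0 at col 0 lands with bottom-row=5; cleared 0 line(s) (total 0); column heights now [7 6 6 0], max=7
Drop 4: I rot3 at col 0 lands with bottom-row=7; cleared 0 line(s) (total 0); column heights now [11 6 6 0], max=11

Answer: 0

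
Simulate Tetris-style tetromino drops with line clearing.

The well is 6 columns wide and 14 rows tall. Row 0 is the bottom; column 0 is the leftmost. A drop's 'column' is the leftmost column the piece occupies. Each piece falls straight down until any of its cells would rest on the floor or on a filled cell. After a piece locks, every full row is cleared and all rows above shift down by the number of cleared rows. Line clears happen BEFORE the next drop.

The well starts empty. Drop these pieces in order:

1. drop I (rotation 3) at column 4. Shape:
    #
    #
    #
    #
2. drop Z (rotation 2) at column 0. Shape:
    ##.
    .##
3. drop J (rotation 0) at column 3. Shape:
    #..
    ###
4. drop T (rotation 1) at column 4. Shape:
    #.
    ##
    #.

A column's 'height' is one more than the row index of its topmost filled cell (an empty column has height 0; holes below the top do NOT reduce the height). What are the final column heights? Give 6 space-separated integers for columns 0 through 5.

Answer: 2 2 1 6 8 7

Derivation:
Drop 1: I rot3 at col 4 lands with bottom-row=0; cleared 0 line(s) (total 0); column heights now [0 0 0 0 4 0], max=4
Drop 2: Z rot2 at col 0 lands with bottom-row=0; cleared 0 line(s) (total 0); column heights now [2 2 1 0 4 0], max=4
Drop 3: J rot0 at col 3 lands with bottom-row=4; cleared 0 line(s) (total 0); column heights now [2 2 1 6 5 5], max=6
Drop 4: T rot1 at col 4 lands with bottom-row=5; cleared 0 line(s) (total 0); column heights now [2 2 1 6 8 7], max=8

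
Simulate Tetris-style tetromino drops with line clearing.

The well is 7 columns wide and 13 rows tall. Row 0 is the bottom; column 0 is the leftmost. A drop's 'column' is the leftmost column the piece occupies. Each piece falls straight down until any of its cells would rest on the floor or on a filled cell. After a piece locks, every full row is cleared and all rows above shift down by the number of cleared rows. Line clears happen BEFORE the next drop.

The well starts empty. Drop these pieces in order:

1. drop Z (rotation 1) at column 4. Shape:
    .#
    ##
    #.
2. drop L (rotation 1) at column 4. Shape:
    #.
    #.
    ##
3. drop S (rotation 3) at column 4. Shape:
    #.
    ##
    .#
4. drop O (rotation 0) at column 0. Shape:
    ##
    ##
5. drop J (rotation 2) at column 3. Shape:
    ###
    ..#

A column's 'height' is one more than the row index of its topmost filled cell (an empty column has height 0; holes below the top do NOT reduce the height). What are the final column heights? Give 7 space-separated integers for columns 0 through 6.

Drop 1: Z rot1 at col 4 lands with bottom-row=0; cleared 0 line(s) (total 0); column heights now [0 0 0 0 2 3 0], max=3
Drop 2: L rot1 at col 4 lands with bottom-row=3; cleared 0 line(s) (total 0); column heights now [0 0 0 0 6 4 0], max=6
Drop 3: S rot3 at col 4 lands with bottom-row=5; cleared 0 line(s) (total 0); column heights now [0 0 0 0 8 7 0], max=8
Drop 4: O rot0 at col 0 lands with bottom-row=0; cleared 0 line(s) (total 0); column heights now [2 2 0 0 8 7 0], max=8
Drop 5: J rot2 at col 3 lands with bottom-row=7; cleared 0 line(s) (total 0); column heights now [2 2 0 9 9 9 0], max=9

Answer: 2 2 0 9 9 9 0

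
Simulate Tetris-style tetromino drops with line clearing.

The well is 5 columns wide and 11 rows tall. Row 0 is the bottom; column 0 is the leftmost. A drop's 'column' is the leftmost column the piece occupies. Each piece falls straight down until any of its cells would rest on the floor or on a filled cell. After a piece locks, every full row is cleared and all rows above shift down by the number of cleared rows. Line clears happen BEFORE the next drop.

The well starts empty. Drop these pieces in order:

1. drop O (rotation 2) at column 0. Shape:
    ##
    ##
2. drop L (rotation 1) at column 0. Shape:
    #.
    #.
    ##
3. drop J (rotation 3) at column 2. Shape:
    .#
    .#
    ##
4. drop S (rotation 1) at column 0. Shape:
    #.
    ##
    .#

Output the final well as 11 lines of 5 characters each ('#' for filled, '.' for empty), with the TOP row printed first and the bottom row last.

Drop 1: O rot2 at col 0 lands with bottom-row=0; cleared 0 line(s) (total 0); column heights now [2 2 0 0 0], max=2
Drop 2: L rot1 at col 0 lands with bottom-row=2; cleared 0 line(s) (total 0); column heights now [5 3 0 0 0], max=5
Drop 3: J rot3 at col 2 lands with bottom-row=0; cleared 0 line(s) (total 0); column heights now [5 3 1 3 0], max=5
Drop 4: S rot1 at col 0 lands with bottom-row=4; cleared 0 line(s) (total 0); column heights now [7 6 1 3 0], max=7

Answer: .....
.....
.....
.....
#....
##...
##...
#....
##.#.
##.#.
####.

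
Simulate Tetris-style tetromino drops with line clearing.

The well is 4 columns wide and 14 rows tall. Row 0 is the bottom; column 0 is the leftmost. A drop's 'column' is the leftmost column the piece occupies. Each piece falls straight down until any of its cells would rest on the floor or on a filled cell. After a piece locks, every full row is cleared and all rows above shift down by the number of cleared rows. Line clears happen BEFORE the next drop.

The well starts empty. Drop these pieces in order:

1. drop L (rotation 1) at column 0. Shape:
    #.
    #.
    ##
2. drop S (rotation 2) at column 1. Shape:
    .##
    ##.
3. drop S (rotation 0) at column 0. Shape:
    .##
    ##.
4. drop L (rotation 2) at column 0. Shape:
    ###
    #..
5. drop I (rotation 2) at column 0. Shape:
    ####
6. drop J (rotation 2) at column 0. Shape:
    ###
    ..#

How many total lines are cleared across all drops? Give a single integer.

Drop 1: L rot1 at col 0 lands with bottom-row=0; cleared 0 line(s) (total 0); column heights now [3 1 0 0], max=3
Drop 2: S rot2 at col 1 lands with bottom-row=1; cleared 0 line(s) (total 0); column heights now [3 2 3 3], max=3
Drop 3: S rot0 at col 0 lands with bottom-row=3; cleared 0 line(s) (total 0); column heights now [4 5 5 3], max=5
Drop 4: L rot2 at col 0 lands with bottom-row=4; cleared 0 line(s) (total 0); column heights now [6 6 6 3], max=6
Drop 5: I rot2 at col 0 lands with bottom-row=6; cleared 1 line(s) (total 1); column heights now [6 6 6 3], max=6
Drop 6: J rot2 at col 0 lands with bottom-row=6; cleared 0 line(s) (total 1); column heights now [8 8 8 3], max=8

Answer: 1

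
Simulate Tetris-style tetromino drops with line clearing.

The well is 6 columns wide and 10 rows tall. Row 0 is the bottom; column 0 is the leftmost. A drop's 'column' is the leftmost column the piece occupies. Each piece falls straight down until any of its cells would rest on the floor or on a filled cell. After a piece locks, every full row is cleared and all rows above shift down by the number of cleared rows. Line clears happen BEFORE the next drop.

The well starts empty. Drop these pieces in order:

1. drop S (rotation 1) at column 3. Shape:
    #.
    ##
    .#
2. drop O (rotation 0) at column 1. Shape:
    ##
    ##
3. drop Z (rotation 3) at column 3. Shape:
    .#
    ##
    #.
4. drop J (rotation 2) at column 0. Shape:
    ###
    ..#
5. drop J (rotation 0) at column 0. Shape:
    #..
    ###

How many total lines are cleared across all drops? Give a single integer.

Answer: 0

Derivation:
Drop 1: S rot1 at col 3 lands with bottom-row=0; cleared 0 line(s) (total 0); column heights now [0 0 0 3 2 0], max=3
Drop 2: O rot0 at col 1 lands with bottom-row=0; cleared 0 line(s) (total 0); column heights now [0 2 2 3 2 0], max=3
Drop 3: Z rot3 at col 3 lands with bottom-row=3; cleared 0 line(s) (total 0); column heights now [0 2 2 5 6 0], max=6
Drop 4: J rot2 at col 0 lands with bottom-row=2; cleared 0 line(s) (total 0); column heights now [4 4 4 5 6 0], max=6
Drop 5: J rot0 at col 0 lands with bottom-row=4; cleared 0 line(s) (total 0); column heights now [6 5 5 5 6 0], max=6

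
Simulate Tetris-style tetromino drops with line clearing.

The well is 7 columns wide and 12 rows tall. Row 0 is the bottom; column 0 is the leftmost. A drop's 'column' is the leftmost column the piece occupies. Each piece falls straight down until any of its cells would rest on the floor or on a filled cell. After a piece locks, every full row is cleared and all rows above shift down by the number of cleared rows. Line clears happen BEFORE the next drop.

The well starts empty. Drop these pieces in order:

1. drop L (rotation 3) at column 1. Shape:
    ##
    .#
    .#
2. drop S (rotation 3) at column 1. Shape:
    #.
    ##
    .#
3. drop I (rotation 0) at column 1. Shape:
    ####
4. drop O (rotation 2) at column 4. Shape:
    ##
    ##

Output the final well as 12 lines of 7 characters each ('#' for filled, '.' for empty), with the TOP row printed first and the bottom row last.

Answer: .......
.......
.......
....##.
....##.
.####..
.#.....
.##....
..#....
.##....
..#....
..#....

Derivation:
Drop 1: L rot3 at col 1 lands with bottom-row=0; cleared 0 line(s) (total 0); column heights now [0 3 3 0 0 0 0], max=3
Drop 2: S rot3 at col 1 lands with bottom-row=3; cleared 0 line(s) (total 0); column heights now [0 6 5 0 0 0 0], max=6
Drop 3: I rot0 at col 1 lands with bottom-row=6; cleared 0 line(s) (total 0); column heights now [0 7 7 7 7 0 0], max=7
Drop 4: O rot2 at col 4 lands with bottom-row=7; cleared 0 line(s) (total 0); column heights now [0 7 7 7 9 9 0], max=9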